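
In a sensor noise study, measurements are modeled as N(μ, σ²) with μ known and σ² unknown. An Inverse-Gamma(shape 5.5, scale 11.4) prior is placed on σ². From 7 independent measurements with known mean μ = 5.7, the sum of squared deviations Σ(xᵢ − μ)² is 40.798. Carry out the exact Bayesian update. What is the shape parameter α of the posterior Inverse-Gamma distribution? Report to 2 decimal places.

9.00

With known mean μ and an Inverse-Gamma(α, β) prior on σ², the Normal likelihood is conjugate: posterior is Inv-Gamma(α + n/2, β + Σ(xᵢ−μ)²/2).
Posterior: Inv-Gamma(5.5 + 7/2, 11.4 + 40.798/2) = Inv-Gamma(9.00, 31.7990).
Posterior α = 9.00.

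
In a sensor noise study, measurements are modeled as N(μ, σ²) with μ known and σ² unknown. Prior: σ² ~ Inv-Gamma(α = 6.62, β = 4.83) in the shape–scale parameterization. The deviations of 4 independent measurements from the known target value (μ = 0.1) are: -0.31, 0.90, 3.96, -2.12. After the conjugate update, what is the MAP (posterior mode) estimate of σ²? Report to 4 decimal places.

With known mean μ and an Inverse-Gamma(α, β) prior on σ², the Normal likelihood is conjugate: posterior is Inv-Gamma(α + n/2, β + Σ(xᵢ−μ)²/2).
Σ(xᵢ−μ)² = (-0.31)² + (0.90)² + (3.96)² + (-2.12)² = 21.0821.
Posterior: Inv-Gamma(6.62 + 4/2, 4.83 + 21.0821/2) = Inv-Gamma(8.62, 15.37105).
Mode = β/(α+1) = 15.37105/9.62 = 1.5978.

1.5978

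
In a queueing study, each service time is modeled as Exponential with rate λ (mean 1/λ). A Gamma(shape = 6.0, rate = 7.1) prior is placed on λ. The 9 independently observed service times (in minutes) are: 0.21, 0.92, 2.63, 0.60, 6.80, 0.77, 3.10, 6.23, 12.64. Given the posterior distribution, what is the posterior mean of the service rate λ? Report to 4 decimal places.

With a Gamma(shape α, rate β) prior on the exponential rate λ, the posterior after n observations with total T = Σxᵢ is Gamma(α+n, β+T).
Sum of observations T = 33.90 minutes; n = 9.
Posterior: Gamma(6.0+9, 7.1+33.90) = Gamma(15.0, 41.00).
Posterior mean of λ = α/β = 15.0/41.00 = 0.3659.

0.3659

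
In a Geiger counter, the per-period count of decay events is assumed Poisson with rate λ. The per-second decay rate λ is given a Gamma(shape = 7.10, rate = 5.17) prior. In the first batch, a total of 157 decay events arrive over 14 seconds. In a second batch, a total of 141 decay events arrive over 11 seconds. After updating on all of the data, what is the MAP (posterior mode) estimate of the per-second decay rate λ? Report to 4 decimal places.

With a Gamma(shape α, rate β) prior, the Poisson likelihood is conjugate: the posterior is Gamma(α + ΣXᵢ, β + n).
After batch 1: Gamma(α+S, β+n) = Gamma(7.10+157, 5.17+14) = Gamma(164.10, 19.17).
After batch 2: Gamma(α+S, β+n) = Gamma(164.10+141, 19.17+11) = Gamma(305.10, 30.17).
Mode of Gamma(α,β) for α≥1 is (α−1)/β = 304.10/30.17 = 10.0795.

10.0795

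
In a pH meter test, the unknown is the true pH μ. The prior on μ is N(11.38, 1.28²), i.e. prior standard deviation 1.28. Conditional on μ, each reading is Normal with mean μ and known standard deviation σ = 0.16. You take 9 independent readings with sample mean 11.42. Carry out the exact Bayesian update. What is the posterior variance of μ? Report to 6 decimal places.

For Normal data with known variance σ², a Normal(μ₀, σ₀²) prior on μ is conjugate. Posterior precision = 1/σ₀² + n/σ²; posterior mean is the precision-weighted average of μ₀ and x̄.
σ₀² = 1.28² = 1.6384, σ² = 0.16² = 0.0256; σ² + n·σ₀² = 0.0256 + 9·1.6384 = 14.7712.
Posterior precision = 1/σ₀² + n/σ² = 1/1.6384 + 9/0.0256 = (σ² + n·σ₀²)/(σ₀²σ²) = 14.7712/(1.6384·0.0256); posterior variance σₙ² = σ₀²σ²/(σ² + n·σ₀²) = 1.6384·0.0256/14.7712 = 0.002840.

0.002840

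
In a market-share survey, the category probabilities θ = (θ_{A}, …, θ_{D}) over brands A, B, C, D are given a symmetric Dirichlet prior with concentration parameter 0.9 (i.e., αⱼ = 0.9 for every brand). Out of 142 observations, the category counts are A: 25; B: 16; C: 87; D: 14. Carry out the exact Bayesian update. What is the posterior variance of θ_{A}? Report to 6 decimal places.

0.000998

The Dirichlet prior is conjugate to the Multinomial likelihood: each posterior αⱼ = prior αⱼ + observed count nⱼ.
Posterior concentration: (25.9, 16.9, 87.9, 14.9), total = 145.6.
Var[θ_j] = α_j(Σα−α_j)/((Σα)²(Σα+1)) = 25.9·119.7/(145.6²·146.6) = 0.000998.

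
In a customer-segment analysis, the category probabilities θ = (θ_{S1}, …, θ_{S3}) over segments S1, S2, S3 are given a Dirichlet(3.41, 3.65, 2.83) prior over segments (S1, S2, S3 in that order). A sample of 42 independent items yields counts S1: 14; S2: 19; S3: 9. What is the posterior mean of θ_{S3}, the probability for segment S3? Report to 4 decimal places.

The Dirichlet prior is conjugate to the Multinomial likelihood: each posterior αⱼ = prior αⱼ + observed count nⱼ.
Posterior concentration: (17.41, 22.65, 11.83), total = 51.89.
E[θ_{S3}|data] = α_{S3}/Σα = 11.83/51.89 = 0.2280.

0.2280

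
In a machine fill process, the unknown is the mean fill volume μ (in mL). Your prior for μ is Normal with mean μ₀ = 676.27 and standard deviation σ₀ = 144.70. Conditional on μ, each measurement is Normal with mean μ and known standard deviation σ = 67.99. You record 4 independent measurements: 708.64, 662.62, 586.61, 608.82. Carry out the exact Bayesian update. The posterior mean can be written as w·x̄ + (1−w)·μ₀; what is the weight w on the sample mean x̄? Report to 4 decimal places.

For Normal data with known variance σ², a Normal(μ₀, σ₀²) prior on μ is conjugate. Posterior precision = 1/σ₀² + n/σ²; posterior mean is the precision-weighted average of μ₀ and x̄.
σ₀² = 144.70² = 20938.09, σ² = 67.99² = 4622.6401. Prior precision 1/σ₀² = 1/20938.09; data precision n/σ² = 4/4622.6401.
w = (n/σ²)/(1/σ₀² + n/σ²) = n·σ₀²/(σ² + n·σ₀²) = 4·20938.09/(4622.6401 + 4·20938.09) = 83752.36/88375.0001 = 0.9477.

0.9477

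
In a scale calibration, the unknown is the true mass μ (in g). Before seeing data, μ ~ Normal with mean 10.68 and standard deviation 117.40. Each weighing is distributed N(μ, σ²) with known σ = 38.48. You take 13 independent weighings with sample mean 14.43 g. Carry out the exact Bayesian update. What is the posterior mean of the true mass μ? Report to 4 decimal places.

For Normal data with known variance σ², a Normal(μ₀, σ₀²) prior on μ is conjugate. Posterior precision = 1/σ₀² + n/σ²; posterior mean is the precision-weighted average of μ₀ and x̄.
n·x̄ = 13·14.43 = 187.59.
σ₀² = 117.40² = 13782.76, σ² = 38.48² = 1480.7104; σ² + n·σ₀² = 1480.7104 + 13·13782.76 = 180656.5904.
Posterior mean = (μ₀/σ₀² + n·x̄/σ²)/(1/σ₀² + n/σ²) = (σ²·μ₀ + σ₀²·n·x̄)/(σ² + n·σ₀²) = (1480.7104·10.68 + 13782.76·187.59)/180656.5904 = 2601321.935472/180656.5904 = 14.3993.

14.3993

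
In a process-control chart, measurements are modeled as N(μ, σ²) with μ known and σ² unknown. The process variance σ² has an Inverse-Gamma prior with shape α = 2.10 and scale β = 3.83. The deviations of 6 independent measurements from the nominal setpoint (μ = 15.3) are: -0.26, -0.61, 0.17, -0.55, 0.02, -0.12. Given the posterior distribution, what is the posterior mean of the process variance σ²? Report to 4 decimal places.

1.0300

With known mean μ and an Inverse-Gamma(α, β) prior on σ², the Normal likelihood is conjugate: posterior is Inv-Gamma(α + n/2, β + Σ(xᵢ−μ)²/2).
Σ(xᵢ−μ)² = (-0.26)² + (-0.61)² + (0.17)² + (-0.55)² + (0.02)² + (-0.12)² = 0.7859.
Posterior: Inv-Gamma(2.10 + 6/2, 3.83 + 0.7859/2) = Inv-Gamma(5.10, 4.22295).
E[σ²|data] = β/(α−1) = 4.22295/4.10 = 1.0300.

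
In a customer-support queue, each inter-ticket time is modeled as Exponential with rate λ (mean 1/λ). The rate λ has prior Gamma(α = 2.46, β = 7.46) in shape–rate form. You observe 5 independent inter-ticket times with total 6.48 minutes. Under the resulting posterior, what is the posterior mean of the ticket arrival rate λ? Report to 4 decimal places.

0.5352

With a Gamma(shape α, rate β) prior on the exponential rate λ, the posterior after n observations with total T = Σxᵢ is Gamma(α+n, β+T).
Posterior: Gamma(2.46+5, 7.46+6.48) = Gamma(7.46, 13.94).
Posterior mean of λ = α/β = 7.46/13.94 = 0.5352.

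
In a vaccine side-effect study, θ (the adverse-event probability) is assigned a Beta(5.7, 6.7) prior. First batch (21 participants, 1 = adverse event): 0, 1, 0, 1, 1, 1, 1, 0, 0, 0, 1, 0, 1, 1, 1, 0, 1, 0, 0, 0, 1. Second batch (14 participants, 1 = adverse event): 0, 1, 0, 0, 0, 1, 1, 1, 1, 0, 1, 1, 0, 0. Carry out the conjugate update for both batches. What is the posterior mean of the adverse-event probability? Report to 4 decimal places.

The Beta prior is conjugate to a Binomial/Bernoulli likelihood; the update adds successes to α and failures to β.
After batch 1: Beta(5.7+11, 6.7+10) = Beta(16.7, 16.7).
After batch 2: Beta(16.7+7, 16.7+7) = Beta(23.7, 23.7).
Posterior mean = α/(α+β) = 23.7/47.4 = 0.5000.

0.5000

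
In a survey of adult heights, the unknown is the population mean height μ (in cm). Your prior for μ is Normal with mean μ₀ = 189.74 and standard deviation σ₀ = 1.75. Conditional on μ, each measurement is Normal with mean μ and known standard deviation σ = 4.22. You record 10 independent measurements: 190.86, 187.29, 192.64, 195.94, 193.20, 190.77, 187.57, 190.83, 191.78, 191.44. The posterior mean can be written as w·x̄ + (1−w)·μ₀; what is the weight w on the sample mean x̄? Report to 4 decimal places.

For Normal data with known variance σ², a Normal(μ₀, σ₀²) prior on μ is conjugate. Posterior precision = 1/σ₀² + n/σ²; posterior mean is the precision-weighted average of μ₀ and x̄.
σ₀² = 1.75² = 3.0625, σ² = 4.22² = 17.8084. Prior precision 1/σ₀² = 1/3.0625; data precision n/σ² = 10/17.8084.
w = (n/σ²)/(1/σ₀² + n/σ²) = n·σ₀²/(σ² + n·σ₀²) = 10·3.0625/(17.8084 + 10·3.0625) = 30.625/48.4334 = 0.6323.

0.6323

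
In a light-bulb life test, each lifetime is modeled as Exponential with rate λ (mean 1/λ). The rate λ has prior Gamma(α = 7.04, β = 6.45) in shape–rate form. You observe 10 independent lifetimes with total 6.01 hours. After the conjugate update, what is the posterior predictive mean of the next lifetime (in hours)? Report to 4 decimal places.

0.7768

With a Gamma(shape α, rate β) prior on the exponential rate λ, the posterior after n observations with total T = Σxᵢ is Gamma(α+n, β+T).
Posterior: Gamma(7.04+10, 6.45+6.01) = Gamma(17.04, 12.46).
The predictive distribution for the next observation is Lomax; its mean is β/(α−1) = 12.46/16.04 = 0.7768.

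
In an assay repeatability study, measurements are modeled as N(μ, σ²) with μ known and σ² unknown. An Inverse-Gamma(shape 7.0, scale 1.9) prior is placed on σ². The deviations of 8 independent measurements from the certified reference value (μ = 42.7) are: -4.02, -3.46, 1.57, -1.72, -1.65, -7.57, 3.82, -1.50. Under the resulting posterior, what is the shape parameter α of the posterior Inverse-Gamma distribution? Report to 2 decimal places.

11.00

With known mean μ and an Inverse-Gamma(α, β) prior on σ², the Normal likelihood is conjugate: posterior is Inv-Gamma(α + n/2, β + Σ(xᵢ−μ)²/2).
Σ(xᵢ−μ)² = (-4.02)² + (-3.46)² + (1.57)² + (-1.72)² + (-1.65)² + (-7.57)² + (3.82)² + (-1.50)² = 110.4251.
Posterior: Inv-Gamma(7.0 + 8/2, 1.9 + 110.4251/2) = Inv-Gamma(11.00, 57.11255).
Posterior α = 11.00.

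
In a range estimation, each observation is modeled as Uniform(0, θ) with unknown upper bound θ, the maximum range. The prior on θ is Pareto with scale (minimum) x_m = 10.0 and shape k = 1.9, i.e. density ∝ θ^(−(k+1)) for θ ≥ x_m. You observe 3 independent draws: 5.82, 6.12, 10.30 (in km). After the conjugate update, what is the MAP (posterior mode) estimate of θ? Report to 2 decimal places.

A Pareto(scale x_m, shape k) prior on the upper bound θ of Uniform(0, θ) is conjugate: posterior is Pareto(max(x_m, max xᵢ), k + n).
Sample maximum = 10.30; prior scale x_m = 10.0 → posterior scale = max = 10.30.
Posterior shape = 1.9 + 3 = 4.9.
The Pareto density is decreasing on [x_m, ∞), so the mode is x_m = 10.30.

10.30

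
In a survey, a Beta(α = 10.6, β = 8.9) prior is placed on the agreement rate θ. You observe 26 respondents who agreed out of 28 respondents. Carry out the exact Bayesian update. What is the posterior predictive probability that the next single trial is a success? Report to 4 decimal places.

The Beta prior is conjugate to a Binomial/Bernoulli likelihood; the update adds successes to α and failures to β.
Posterior: Beta(α+k, β+n−k) = Beta(10.6+26, 8.9+2) = Beta(36.6, 10.9).
For a single future Bernoulli trial, P(success | data) = α/(α+β) = 0.7705.

0.7705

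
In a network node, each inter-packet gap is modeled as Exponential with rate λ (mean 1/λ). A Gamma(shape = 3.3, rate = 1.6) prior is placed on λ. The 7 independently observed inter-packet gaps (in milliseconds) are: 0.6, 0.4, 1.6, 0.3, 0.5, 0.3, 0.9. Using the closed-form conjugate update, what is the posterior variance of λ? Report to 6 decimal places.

With a Gamma(shape α, rate β) prior on the exponential rate λ, the posterior after n observations with total T = Σxᵢ is Gamma(α+n, β+T).
Sum of observations T = 4.6 milliseconds; n = 7.
Posterior: Gamma(3.3+7, 1.6+4.6) = Gamma(10.3, 6.2).
Var = α/β² = 0.267950.

0.267950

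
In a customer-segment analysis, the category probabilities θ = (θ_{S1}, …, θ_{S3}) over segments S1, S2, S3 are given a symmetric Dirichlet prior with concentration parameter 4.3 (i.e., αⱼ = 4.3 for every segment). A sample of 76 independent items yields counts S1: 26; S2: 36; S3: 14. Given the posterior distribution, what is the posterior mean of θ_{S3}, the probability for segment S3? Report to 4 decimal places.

0.2058

The Dirichlet prior is conjugate to the Multinomial likelihood: each posterior αⱼ = prior αⱼ + observed count nⱼ.
Posterior concentration: (30.3, 40.3, 18.3), total = 88.9.
E[θ_{S3}|data] = α_{S3}/Σα = 18.3/88.9 = 0.2058.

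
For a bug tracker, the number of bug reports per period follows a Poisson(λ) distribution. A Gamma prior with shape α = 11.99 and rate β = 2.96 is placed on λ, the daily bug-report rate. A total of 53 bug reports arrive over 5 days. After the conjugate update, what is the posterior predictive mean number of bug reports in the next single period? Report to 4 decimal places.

8.1646

With a Gamma(shape α, rate β) prior, the Poisson likelihood is conjugate: the posterior is Gamma(α + ΣXᵢ, β + n).
Posterior: Gamma(α+S, β+n) = Gamma(11.99+53, 2.96+5) = Gamma(64.99, 7.96).
The predictive distribution for one future period is NegBinom with mean α/β = 8.1646.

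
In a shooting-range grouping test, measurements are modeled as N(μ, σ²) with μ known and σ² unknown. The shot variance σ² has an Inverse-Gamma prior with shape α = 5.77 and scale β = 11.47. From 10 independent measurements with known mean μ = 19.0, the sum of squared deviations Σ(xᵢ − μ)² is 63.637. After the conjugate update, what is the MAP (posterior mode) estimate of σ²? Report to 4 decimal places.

3.6779

With known mean μ and an Inverse-Gamma(α, β) prior on σ², the Normal likelihood is conjugate: posterior is Inv-Gamma(α + n/2, β + Σ(xᵢ−μ)²/2).
Posterior: Inv-Gamma(5.77 + 10/2, 11.47 + 63.637/2) = Inv-Gamma(10.77, 43.2885).
Mode = β/(α+1) = 43.2885/11.77 = 3.6779.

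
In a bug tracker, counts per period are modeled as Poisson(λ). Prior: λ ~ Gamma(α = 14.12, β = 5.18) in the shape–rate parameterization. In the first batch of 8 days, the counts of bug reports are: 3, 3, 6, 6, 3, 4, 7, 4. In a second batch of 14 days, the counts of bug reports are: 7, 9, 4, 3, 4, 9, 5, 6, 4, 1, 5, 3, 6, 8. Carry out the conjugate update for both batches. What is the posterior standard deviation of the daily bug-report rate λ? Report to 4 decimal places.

With a Gamma(shape α, rate β) prior, the Poisson likelihood is conjugate: the posterior is Gamma(α + ΣXᵢ, β + n).
Batch 1: sum of counts S = 36 over n = 8 days.
After batch 1: Gamma(α+S, β+n) = Gamma(14.12+36, 5.18+8) = Gamma(50.12, 13.18).
Batch 2: sum of counts S = 74 over n = 14 days.
After batch 2: Gamma(α+S, β+n) = Gamma(50.12+74, 13.18+14) = Gamma(124.12, 27.18).
SD = √α/β = √124.12/27.18 = 0.4099.

0.4099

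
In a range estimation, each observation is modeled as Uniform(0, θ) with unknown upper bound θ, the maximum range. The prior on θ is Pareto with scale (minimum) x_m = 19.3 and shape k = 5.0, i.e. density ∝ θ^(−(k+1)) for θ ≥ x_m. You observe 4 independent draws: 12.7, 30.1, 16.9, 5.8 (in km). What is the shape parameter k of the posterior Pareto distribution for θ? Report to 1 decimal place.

9.0

A Pareto(scale x_m, shape k) prior on the upper bound θ of Uniform(0, θ) is conjugate: posterior is Pareto(max(x_m, max xᵢ), k + n).
Sample maximum = 30.1; prior scale x_m = 19.3 → posterior scale = max = 30.1.
Posterior shape = 5.0 + 4 = 9.0.
Posterior shape k = 9.0.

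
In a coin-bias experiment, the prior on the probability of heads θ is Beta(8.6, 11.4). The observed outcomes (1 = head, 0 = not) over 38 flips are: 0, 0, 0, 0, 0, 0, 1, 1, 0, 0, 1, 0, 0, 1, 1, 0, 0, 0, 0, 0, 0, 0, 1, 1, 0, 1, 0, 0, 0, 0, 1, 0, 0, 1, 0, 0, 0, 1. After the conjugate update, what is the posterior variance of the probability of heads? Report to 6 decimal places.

The Beta prior is conjugate to a Binomial/Bernoulli likelihood; the update adds successes to α and failures to β.
Posterior: Beta(α+k, β+n−k) = Beta(8.6+11, 11.4+27) = Beta(19.6, 38.4).
Var = αβ/((α+β)²(α+β+1)) = 19.6·38.4/(58.0²·59.0) = 0.003792.

0.003792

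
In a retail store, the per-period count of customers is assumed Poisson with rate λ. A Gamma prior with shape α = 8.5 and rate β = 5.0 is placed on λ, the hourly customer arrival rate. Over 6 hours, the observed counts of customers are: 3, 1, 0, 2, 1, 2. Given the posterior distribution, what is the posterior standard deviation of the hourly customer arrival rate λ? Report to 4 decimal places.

With a Gamma(shape α, rate β) prior, the Poisson likelihood is conjugate: the posterior is Gamma(α + ΣXᵢ, β + n).
Sum of counts S = 9 over n = 6 hours.
Posterior: Gamma(α+S, β+n) = Gamma(8.5+9, 5.0+6) = Gamma(17.5, 11.0).
SD = √α/β = √17.5/11.0 = 0.3803.

0.3803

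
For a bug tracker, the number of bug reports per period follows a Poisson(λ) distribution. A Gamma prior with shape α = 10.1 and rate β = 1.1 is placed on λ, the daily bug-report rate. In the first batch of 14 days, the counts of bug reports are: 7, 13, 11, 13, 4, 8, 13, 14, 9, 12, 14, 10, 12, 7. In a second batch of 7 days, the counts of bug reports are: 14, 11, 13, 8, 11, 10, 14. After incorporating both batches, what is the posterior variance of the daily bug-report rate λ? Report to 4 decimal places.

With a Gamma(shape α, rate β) prior, the Poisson likelihood is conjugate: the posterior is Gamma(α + ΣXᵢ, β + n).
Batch 1: sum of counts S = 147 over n = 14 days.
After batch 1: Gamma(α+S, β+n) = Gamma(10.1+147, 1.1+14) = Gamma(157.1, 15.1).
Batch 2: sum of counts S = 81 over n = 7 days.
After batch 2: Gamma(α+S, β+n) = Gamma(157.1+81, 15.1+7) = Gamma(238.1, 22.1).
Var = α/β² = 238.1/22.1² = 0.4875.

0.4875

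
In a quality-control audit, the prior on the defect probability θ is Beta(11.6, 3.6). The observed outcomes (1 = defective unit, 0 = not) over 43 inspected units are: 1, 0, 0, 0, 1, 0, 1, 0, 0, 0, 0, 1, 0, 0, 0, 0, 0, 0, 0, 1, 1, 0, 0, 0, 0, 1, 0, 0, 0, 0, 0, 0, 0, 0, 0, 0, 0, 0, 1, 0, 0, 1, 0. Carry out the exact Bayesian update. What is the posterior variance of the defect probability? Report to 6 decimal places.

The Beta prior is conjugate to a Binomial/Bernoulli likelihood; the update adds successes to α and failures to β.
Posterior: Beta(α+k, β+n−k) = Beta(11.6+9, 3.6+34) = Beta(20.6, 37.6).
Var = αβ/((α+β)²(α+β+1)) = 20.6·37.6/(58.2²·59.2) = 0.003863.

0.003863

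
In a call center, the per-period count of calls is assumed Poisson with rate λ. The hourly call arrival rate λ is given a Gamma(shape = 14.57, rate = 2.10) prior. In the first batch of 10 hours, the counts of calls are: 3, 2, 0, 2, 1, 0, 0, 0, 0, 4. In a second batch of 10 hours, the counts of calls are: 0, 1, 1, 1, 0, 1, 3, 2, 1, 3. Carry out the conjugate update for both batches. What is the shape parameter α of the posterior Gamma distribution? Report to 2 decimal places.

39.57

With a Gamma(shape α, rate β) prior, the Poisson likelihood is conjugate: the posterior is Gamma(α + ΣXᵢ, β + n).
Batch 1: sum of counts S = 12 over n = 10 hours.
After batch 1: Gamma(α+S, β+n) = Gamma(14.57+12, 2.10+10) = Gamma(26.57, 12.10).
Batch 2: sum of counts S = 13 over n = 10 hours.
After batch 2: Gamma(α+S, β+n) = Gamma(26.57+13, 12.10+10) = Gamma(39.57, 22.10).
Posterior α = 39.57.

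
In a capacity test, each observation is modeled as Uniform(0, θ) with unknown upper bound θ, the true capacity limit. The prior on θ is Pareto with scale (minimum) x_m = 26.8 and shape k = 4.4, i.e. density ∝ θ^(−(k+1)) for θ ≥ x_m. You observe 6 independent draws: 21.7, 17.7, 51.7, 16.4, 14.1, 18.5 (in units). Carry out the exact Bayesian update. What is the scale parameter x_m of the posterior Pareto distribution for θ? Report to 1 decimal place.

A Pareto(scale x_m, shape k) prior on the upper bound θ of Uniform(0, θ) is conjugate: posterior is Pareto(max(x_m, max xᵢ), k + n).
Sample maximum = 51.7; prior scale x_m = 26.8 → posterior scale = max = 51.7.
Posterior shape = 4.4 + 6 = 10.4.
Posterior scale x_m = 51.7.

51.7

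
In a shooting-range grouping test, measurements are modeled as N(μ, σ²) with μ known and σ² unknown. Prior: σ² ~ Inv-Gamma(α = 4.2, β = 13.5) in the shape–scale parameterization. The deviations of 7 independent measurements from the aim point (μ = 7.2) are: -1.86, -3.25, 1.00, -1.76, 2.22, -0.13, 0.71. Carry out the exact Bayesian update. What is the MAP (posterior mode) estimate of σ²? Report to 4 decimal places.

With known mean μ and an Inverse-Gamma(α, β) prior on σ², the Normal likelihood is conjugate: posterior is Inv-Gamma(α + n/2, β + Σ(xᵢ−μ)²/2).
Σ(xᵢ−μ)² = (-1.86)² + (-3.25)² + (1.00)² + (-1.76)² + (2.22)² + (-0.13)² + (0.71)² = 23.5691.
Posterior: Inv-Gamma(4.2 + 7/2, 13.5 + 23.5691/2) = Inv-Gamma(7.70, 25.28455).
Mode = β/(α+1) = 25.28455/8.70 = 2.9063.

2.9063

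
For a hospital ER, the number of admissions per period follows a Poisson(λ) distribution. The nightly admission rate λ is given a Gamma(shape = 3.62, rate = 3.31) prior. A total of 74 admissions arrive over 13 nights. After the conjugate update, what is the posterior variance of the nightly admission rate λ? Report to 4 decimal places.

0.2918

With a Gamma(shape α, rate β) prior, the Poisson likelihood is conjugate: the posterior is Gamma(α + ΣXᵢ, β + n).
Posterior: Gamma(α+S, β+n) = Gamma(3.62+74, 3.31+13) = Gamma(77.62, 16.31).
Var = α/β² = 77.62/16.31² = 0.2918.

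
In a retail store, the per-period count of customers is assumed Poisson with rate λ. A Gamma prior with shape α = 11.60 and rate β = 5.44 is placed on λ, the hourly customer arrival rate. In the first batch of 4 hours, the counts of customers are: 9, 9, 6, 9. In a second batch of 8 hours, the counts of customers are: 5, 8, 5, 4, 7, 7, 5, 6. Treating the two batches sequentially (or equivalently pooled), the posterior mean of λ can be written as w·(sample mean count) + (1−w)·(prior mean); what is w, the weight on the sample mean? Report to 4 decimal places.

0.6881

With a Gamma(shape α, rate β) prior, the Poisson likelihood is conjugate: the posterior is Gamma(α + ΣXᵢ, β + n).
Total number of hours: n = 4 + 8 = 12.
Posterior mean = (α₀+S)/(β₀+n) = [n/(β₀+n)]·(S/n) + [β₀/(β₀+n)]·(α₀/β₀), so only n and β₀ enter the weight.
Weight on data w = n/(β₀+n) = 12/(5.44+12) = 12/17.44 = 0.6881.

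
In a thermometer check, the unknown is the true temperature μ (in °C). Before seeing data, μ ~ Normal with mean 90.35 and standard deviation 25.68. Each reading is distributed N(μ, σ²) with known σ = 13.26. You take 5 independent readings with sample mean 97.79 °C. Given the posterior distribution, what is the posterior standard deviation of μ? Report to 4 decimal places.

5.7780

For Normal data with known variance σ², a Normal(μ₀, σ₀²) prior on μ is conjugate. Posterior precision = 1/σ₀² + n/σ²; posterior mean is the precision-weighted average of μ₀ and x̄.
σ₀² = 25.68² = 659.4624, σ² = 13.26² = 175.8276; σ² + n·σ₀² = 175.8276 + 5·659.4624 = 3473.1396.
Posterior precision = 1/σ₀² + n/σ² = 1/659.4624 + 5/175.8276 = (σ² + n·σ₀²)/(σ₀²σ²) = 3473.1396/(659.4624·175.8276); posterior variance σₙ² = σ₀²σ²/(σ² + n·σ₀²) = 659.4624·175.8276/3473.1396 = 33.385266.
Posterior SD = √σₙ² = √(659.4624·175.8276/3473.1396) = 5.7780.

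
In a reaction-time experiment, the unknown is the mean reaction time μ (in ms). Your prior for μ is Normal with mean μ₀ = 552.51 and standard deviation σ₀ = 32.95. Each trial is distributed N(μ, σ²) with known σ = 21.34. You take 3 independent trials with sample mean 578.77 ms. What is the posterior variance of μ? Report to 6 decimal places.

133.178109

For Normal data with known variance σ², a Normal(μ₀, σ₀²) prior on μ is conjugate. Posterior precision = 1/σ₀² + n/σ²; posterior mean is the precision-weighted average of μ₀ and x̄.
σ₀² = 32.95² = 1085.7025, σ² = 21.34² = 455.3956; σ² + n·σ₀² = 455.3956 + 3·1085.7025 = 3712.5031.
Posterior precision = 1/σ₀² + n/σ² = 1/1085.7025 + 3/455.3956 = (σ² + n·σ₀²)/(σ₀²σ²) = 3712.5031/(1085.7025·455.3956); posterior variance σₙ² = σ₀²σ²/(σ² + n·σ₀²) = 1085.7025·455.3956/3712.5031 = 133.178109.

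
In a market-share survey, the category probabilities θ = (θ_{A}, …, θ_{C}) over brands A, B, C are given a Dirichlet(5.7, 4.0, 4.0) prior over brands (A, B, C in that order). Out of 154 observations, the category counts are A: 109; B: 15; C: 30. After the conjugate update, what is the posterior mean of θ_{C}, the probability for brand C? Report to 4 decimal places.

0.2027

The Dirichlet prior is conjugate to the Multinomial likelihood: each posterior αⱼ = prior αⱼ + observed count nⱼ.
Posterior concentration: (114.7, 19.0, 34.0), total = 167.7.
E[θ_{C}|data] = α_{C}/Σα = 34.0/167.7 = 0.2027.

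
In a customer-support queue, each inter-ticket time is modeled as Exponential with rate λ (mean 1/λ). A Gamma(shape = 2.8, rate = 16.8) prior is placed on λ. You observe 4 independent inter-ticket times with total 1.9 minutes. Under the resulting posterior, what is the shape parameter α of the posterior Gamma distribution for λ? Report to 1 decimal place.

6.8

With a Gamma(shape α, rate β) prior on the exponential rate λ, the posterior after n observations with total T = Σxᵢ is Gamma(α+n, β+T).
Posterior: Gamma(2.8+4, 16.8+1.9) = Gamma(6.8, 18.7).
Posterior α = 6.8.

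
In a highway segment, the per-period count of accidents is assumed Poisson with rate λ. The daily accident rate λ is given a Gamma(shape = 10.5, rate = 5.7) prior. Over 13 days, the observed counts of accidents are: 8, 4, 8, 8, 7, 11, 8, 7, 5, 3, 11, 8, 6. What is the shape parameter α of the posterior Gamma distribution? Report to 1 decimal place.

With a Gamma(shape α, rate β) prior, the Poisson likelihood is conjugate: the posterior is Gamma(α + ΣXᵢ, β + n).
Sum of counts S = 94 over n = 13 days.
Posterior: Gamma(α+S, β+n) = Gamma(10.5+94, 5.7+13) = Gamma(104.5, 18.7).
Posterior α = 104.5.

104.5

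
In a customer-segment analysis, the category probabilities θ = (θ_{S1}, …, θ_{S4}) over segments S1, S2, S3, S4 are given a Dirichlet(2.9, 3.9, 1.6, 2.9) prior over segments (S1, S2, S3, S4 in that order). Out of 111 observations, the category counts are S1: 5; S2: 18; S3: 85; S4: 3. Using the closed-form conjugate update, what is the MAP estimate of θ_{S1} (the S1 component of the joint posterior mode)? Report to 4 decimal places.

The Dirichlet prior is conjugate to the Multinomial likelihood: each posterior αⱼ = prior αⱼ + observed count nⱼ.
Posterior concentration: (7.9, 21.9, 86.6, 5.9), total = 122.3.
Joint mode component: (α_{S1}−1)/(Σα−K) = 6.9/118.3 = 0.0583.

0.0583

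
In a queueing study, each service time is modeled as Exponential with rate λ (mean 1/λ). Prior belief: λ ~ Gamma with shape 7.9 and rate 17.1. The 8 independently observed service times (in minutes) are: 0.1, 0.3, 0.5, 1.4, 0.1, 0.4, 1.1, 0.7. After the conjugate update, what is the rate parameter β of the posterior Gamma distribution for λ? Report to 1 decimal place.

With a Gamma(shape α, rate β) prior on the exponential rate λ, the posterior after n observations with total T = Σxᵢ is Gamma(α+n, β+T).
Sum of observations T = 4.6 minutes; n = 8.
Posterior: Gamma(7.9+8, 17.1+4.6) = Gamma(15.9, 21.7).
Posterior β = 21.7.

21.7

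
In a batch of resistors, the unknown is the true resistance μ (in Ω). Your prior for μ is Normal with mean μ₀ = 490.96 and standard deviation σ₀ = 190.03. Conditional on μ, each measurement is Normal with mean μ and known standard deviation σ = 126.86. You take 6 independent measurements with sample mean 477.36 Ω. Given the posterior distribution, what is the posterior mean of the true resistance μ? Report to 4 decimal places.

478.3003

For Normal data with known variance σ², a Normal(μ₀, σ₀²) prior on μ is conjugate. Posterior precision = 1/σ₀² + n/σ²; posterior mean is the precision-weighted average of μ₀ and x̄.
n·x̄ = 6·477.36 = 2864.16.
σ₀² = 190.03² = 36111.4009, σ² = 126.86² = 16093.4596; σ² + n·σ₀² = 16093.4596 + 6·36111.4009 = 232761.865.
Posterior mean = (μ₀/σ₀² + n·x̄/σ²)/(1/σ₀² + n/σ²) = (σ²·μ₀ + σ₀²·n·x̄)/(σ² + n·σ₀²) = (16093.4596·490.96 + 36111.4009·2864.16)/232761.865 = 111330074.92696/232761.865 = 478.3003.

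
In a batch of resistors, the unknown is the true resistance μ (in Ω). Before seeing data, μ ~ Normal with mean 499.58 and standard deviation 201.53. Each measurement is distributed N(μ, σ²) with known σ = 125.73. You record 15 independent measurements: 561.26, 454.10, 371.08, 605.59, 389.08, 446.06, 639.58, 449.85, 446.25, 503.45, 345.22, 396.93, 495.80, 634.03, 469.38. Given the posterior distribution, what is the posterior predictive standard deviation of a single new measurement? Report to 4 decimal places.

129.7507

For Normal data with known variance σ², a Normal(μ₀, σ₀²) prior on μ is conjugate. Posterior precision = 1/σ₀² + n/σ²; posterior mean is the precision-weighted average of μ₀ and x̄.
σ₀² = 201.53² = 40614.3409, σ² = 125.73² = 15808.0329; σ² + n·σ₀² = 15808.0329 + 15·40614.3409 = 625023.1464.
Posterior precision = 1/σ₀² + n/σ² = 1/40614.3409 + 15/15808.0329 = (σ² + n·σ₀²)/(σ₀²σ²) = 625023.1464/(40614.3409·15808.0329); posterior variance σₙ² = σ₀²σ²/(σ² + n·σ₀²) = 40614.3409·15808.0329/625023.1464 = 1027.214497.
Predictive variance for one new observation = σₙ² + σ² = 40614.3409·15808.0329/625023.1464 + 15808.0329 = σ²·(σ₀² + 625023.1464)/625023.1464 = 15808.0329·665637.4873/625023.1464 = 16835.247397; SD = √(15808.0329·665637.4873/625023.1464) = 129.7507.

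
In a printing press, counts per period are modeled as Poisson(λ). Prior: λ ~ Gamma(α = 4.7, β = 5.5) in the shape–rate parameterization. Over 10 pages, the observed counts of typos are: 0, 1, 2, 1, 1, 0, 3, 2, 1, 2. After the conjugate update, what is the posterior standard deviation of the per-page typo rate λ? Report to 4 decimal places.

With a Gamma(shape α, rate β) prior, the Poisson likelihood is conjugate: the posterior is Gamma(α + ΣXᵢ, β + n).
Sum of counts S = 13 over n = 10 pages.
Posterior: Gamma(α+S, β+n) = Gamma(4.7+13, 5.5+10) = Gamma(17.7, 15.5).
SD = √α/β = √17.7/15.5 = 0.2714.

0.2714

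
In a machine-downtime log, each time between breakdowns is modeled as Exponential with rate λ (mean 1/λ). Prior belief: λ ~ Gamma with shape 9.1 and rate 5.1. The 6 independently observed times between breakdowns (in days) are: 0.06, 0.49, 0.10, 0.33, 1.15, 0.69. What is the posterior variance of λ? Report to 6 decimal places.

With a Gamma(shape α, rate β) prior on the exponential rate λ, the posterior after n observations with total T = Σxᵢ is Gamma(α+n, β+T).
Sum of observations T = 2.82 days; n = 6.
Posterior: Gamma(9.1+6, 5.1+2.82) = Gamma(15.1, 7.92).
Var = α/β² = 0.240728.

0.240728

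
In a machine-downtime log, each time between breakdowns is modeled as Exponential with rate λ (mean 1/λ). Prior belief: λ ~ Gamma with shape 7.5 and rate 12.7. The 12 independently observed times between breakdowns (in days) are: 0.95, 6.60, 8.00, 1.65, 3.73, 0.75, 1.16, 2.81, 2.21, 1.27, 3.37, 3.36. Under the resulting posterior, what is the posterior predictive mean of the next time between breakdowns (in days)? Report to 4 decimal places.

With a Gamma(shape α, rate β) prior on the exponential rate λ, the posterior after n observations with total T = Σxᵢ is Gamma(α+n, β+T).
Sum of observations T = 35.86 days; n = 12.
Posterior: Gamma(7.5+12, 12.7+35.86) = Gamma(19.5, 48.56).
The predictive distribution for the next observation is Lomax; its mean is β/(α−1) = 48.56/18.5 = 2.6249.

2.6249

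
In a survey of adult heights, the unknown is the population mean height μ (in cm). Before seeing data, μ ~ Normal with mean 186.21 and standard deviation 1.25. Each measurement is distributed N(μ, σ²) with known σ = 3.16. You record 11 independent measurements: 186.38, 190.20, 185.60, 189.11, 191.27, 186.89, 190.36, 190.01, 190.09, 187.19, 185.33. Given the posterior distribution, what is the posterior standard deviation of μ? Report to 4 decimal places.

0.7578

For Normal data with known variance σ², a Normal(μ₀, σ₀²) prior on μ is conjugate. Posterior precision = 1/σ₀² + n/σ²; posterior mean is the precision-weighted average of μ₀ and x̄.
σ₀² = 1.25² = 1.5625, σ² = 3.16² = 9.9856; σ² + n·σ₀² = 9.9856 + 11·1.5625 = 27.1731.
Posterior precision = 1/σ₀² + n/σ² = 1/1.5625 + 11/9.9856 = (σ² + n·σ₀²)/(σ₀²σ²) = 27.1731/(1.5625·9.9856); posterior variance σₙ² = σ₀²σ²/(σ² + n·σ₀²) = 1.5625·9.9856/27.1731 = 0.574189.
Posterior SD = √σₙ² = √(1.5625·9.9856/27.1731) = 0.7578.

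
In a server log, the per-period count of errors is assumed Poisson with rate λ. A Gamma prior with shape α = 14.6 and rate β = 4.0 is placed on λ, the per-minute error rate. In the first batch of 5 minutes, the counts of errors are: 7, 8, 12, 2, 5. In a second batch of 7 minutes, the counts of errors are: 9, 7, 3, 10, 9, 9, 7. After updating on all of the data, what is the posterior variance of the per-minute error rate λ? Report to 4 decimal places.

0.4008

With a Gamma(shape α, rate β) prior, the Poisson likelihood is conjugate: the posterior is Gamma(α + ΣXᵢ, β + n).
Batch 1: sum of counts S = 34 over n = 5 minutes.
After batch 1: Gamma(α+S, β+n) = Gamma(14.6+34, 4.0+5) = Gamma(48.6, 9.0).
Batch 2: sum of counts S = 54 over n = 7 minutes.
After batch 2: Gamma(α+S, β+n) = Gamma(48.6+54, 9.0+7) = Gamma(102.6, 16.0).
Var = α/β² = 102.6/16.0² = 0.4008.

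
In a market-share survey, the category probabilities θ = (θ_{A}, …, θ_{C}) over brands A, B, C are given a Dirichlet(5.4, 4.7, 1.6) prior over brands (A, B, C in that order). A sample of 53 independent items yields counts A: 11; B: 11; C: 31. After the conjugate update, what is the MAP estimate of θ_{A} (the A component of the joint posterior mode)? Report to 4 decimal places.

The Dirichlet prior is conjugate to the Multinomial likelihood: each posterior αⱼ = prior αⱼ + observed count nⱼ.
Posterior concentration: (16.4, 15.7, 32.6), total = 64.7.
Joint mode component: (α_{A}−1)/(Σα−K) = 15.4/61.7 = 0.2496.

0.2496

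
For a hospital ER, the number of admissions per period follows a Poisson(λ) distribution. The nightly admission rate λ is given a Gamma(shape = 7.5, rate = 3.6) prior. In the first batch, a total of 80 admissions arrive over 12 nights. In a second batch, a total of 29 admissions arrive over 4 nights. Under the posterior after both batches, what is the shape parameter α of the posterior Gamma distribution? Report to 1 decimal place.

116.5

With a Gamma(shape α, rate β) prior, the Poisson likelihood is conjugate: the posterior is Gamma(α + ΣXᵢ, β + n).
After batch 1: Gamma(α+S, β+n) = Gamma(7.5+80, 3.6+12) = Gamma(87.5, 15.6).
After batch 2: Gamma(α+S, β+n) = Gamma(87.5+29, 15.6+4) = Gamma(116.5, 19.6).
Posterior α = 116.5.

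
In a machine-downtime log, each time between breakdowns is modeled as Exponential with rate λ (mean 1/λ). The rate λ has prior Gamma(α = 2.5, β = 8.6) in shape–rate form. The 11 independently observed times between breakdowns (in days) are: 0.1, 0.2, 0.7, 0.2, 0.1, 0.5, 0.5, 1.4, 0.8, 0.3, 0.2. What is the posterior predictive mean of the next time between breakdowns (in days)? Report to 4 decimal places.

1.0880

With a Gamma(shape α, rate β) prior on the exponential rate λ, the posterior after n observations with total T = Σxᵢ is Gamma(α+n, β+T).
Sum of observations T = 5.0 days; n = 11.
Posterior: Gamma(2.5+11, 8.6+5.0) = Gamma(13.5, 13.6).
The predictive distribution for the next observation is Lomax; its mean is β/(α−1) = 13.6/12.5 = 1.0880.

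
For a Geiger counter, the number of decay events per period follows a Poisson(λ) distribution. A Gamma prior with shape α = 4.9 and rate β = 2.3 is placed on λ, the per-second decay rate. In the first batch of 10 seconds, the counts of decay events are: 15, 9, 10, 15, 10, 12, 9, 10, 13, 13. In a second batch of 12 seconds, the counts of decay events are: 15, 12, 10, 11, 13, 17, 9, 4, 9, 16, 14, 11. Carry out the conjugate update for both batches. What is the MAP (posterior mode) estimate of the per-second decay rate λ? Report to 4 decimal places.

With a Gamma(shape α, rate β) prior, the Poisson likelihood is conjugate: the posterior is Gamma(α + ΣXᵢ, β + n).
Batch 1: sum of counts S = 116 over n = 10 seconds.
After batch 1: Gamma(α+S, β+n) = Gamma(4.9+116, 2.3+10) = Gamma(120.9, 12.3).
Batch 2: sum of counts S = 141 over n = 12 seconds.
After batch 2: Gamma(α+S, β+n) = Gamma(120.9+141, 12.3+12) = Gamma(261.9, 24.3).
Mode of Gamma(α,β) for α≥1 is (α−1)/β = 260.9/24.3 = 10.7366.

10.7366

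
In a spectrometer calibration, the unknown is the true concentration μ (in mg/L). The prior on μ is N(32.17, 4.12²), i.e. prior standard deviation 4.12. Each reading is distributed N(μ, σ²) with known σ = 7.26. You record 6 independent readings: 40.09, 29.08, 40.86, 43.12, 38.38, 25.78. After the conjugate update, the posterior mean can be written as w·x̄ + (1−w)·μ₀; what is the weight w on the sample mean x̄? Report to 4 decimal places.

0.6590

For Normal data with known variance σ², a Normal(μ₀, σ₀²) prior on μ is conjugate. Posterior precision = 1/σ₀² + n/σ²; posterior mean is the precision-weighted average of μ₀ and x̄.
σ₀² = 4.12² = 16.9744, σ² = 7.26² = 52.7076. Prior precision 1/σ₀² = 1/16.9744; data precision n/σ² = 6/52.7076.
w = (n/σ²)/(1/σ₀² + n/σ²) = n·σ₀²/(σ² + n·σ₀²) = 6·16.9744/(52.7076 + 6·16.9744) = 101.8464/154.554 = 0.6590.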